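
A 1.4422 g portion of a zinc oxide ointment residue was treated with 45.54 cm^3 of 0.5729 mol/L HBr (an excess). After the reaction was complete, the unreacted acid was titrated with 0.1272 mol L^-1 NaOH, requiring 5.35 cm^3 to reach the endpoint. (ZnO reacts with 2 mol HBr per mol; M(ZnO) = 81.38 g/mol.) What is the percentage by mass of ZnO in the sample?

71.7%

Total n(HBr) added = 0.5729 x 0.04554 = 0.02609 mol.
n(NaOH) used = 0.1272 x 0.005350 = 0.0006805 mol, which equals the excess n(HBr).
So n(HBr) consumed by the sample = 0.02609 - 0.0006805 = 0.02541 mol.
n(ZnO) = 0.02541 / 2 = 0.01270 mol.
mass ZnO = 0.01270 x 81.38 = 1.034 g, so %ZnO = 1.034/1.4422 x 100 = 71.7%.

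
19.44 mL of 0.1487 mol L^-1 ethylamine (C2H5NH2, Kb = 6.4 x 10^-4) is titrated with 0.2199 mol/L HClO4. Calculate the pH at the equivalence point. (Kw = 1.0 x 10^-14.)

n(C2H5NH2) = 0.1487 x 0.01944 = 0.002891 mol; V(HClO4) at equivalence = 0.002891/0.2199 = 0.01315 L.
At equivalence the base is fully converted to C2H5NH3+; total volume = 0.03259 L, so [C2H5NH3+] = 0.002891/0.03259 = 0.08871 M.
Ka(C2H5NH3+) = Kw/Kb = 1.0e-14 / 6.4 x 10^-4 = 1.56e-11.
[H^+] = sqrt(Ka x [C2H5NH3+]) = sqrt(1.56e-11 x 0.08871) = 1.18e-6 M.
pH = -log(1.18e-6) = 5.93.

5.93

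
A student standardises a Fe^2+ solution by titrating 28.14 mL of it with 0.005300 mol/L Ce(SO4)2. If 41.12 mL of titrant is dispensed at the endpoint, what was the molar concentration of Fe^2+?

n(Ce(SO4)2) = 0.005300 x 0.04112 = 0.0002179 mol.
From the balanced equation, 1 mol Ce(SO4)2 reacts with 1 mol Fe^2+, so n(Fe^2+) = 0.0002179 x 1/1 = 0.0002179 mol.
[Fe^2+] = 0.0002179 / 0.02814 L = 0.00774 M.

0.00774 M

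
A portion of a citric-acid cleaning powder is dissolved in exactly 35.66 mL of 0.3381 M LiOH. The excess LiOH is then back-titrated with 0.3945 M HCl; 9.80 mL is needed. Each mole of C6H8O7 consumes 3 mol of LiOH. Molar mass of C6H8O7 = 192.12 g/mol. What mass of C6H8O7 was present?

Total n(LiOH) added = 0.3381 x 0.03566 = 0.01206 mol.
n(HCl) used = 0.3945 x 0.009800 = 0.003866 mol, which equals the excess n(LiOH).
So n(LiOH) consumed by the sample = 0.01206 - 0.003866 = 0.008191 mol.
n(C6H8O7) = 0.008191 / 3 = 0.002730 mol.
mass = 0.002730 mol x 192.12 g/mol = 0.525 g.

0.525 g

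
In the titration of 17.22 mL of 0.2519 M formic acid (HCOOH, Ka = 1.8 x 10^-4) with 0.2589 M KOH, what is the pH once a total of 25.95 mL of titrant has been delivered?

12.74

n(acid) = 0.2519 x 0.01722 = 0.004338 mol; n(KOH) added = 0.2589 x 0.02595 = 0.006718 mol.
Base is in excess by 0.006718 - 0.004338 = 0.002381 mol in a total volume of 0.04317 L.
[OH^-] = 0.002381/0.04317 = 0.05515 M, so pOH = 1.26 and pH = 14.00 - 1.26 = 12.74.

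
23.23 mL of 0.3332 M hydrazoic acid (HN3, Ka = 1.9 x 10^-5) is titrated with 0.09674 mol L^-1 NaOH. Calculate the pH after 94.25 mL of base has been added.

12.07

n(acid) = 0.3332 x 0.02323 = 0.007740 mol; n(NaOH) added = 0.09674 x 0.09425 = 0.009118 mol.
Base is in excess by 0.009118 - 0.007740 = 0.001378 mol in a total volume of 0.1175 L.
[OH^-] = 0.001378/0.1175 = 0.01173 M, so pOH = 1.93 and pH = 14.00 - 1.93 = 12.07.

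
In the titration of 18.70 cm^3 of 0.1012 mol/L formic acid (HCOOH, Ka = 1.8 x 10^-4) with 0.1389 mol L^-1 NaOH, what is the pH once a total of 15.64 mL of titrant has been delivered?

n(acid) = 0.1012 x 0.01870 = 0.001892 mol; n(NaOH) added = 0.1389 x 0.01564 = 0.002172 mol.
Base is in excess by 0.002172 - 0.001892 = 0.0002800 mol in a total volume of 0.03434 L.
[OH^-] = 0.0002800/0.03434 = 0.008152 M, so pOH = 2.09 and pH = 14.00 - 2.09 = 11.91.

11.91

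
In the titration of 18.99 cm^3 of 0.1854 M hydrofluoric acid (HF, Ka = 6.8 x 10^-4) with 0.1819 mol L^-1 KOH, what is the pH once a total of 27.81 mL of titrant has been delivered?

n(acid) = 0.1854 x 0.01899 = 0.003521 mol; n(KOH) added = 0.1819 x 0.02781 = 0.005059 mol.
Base is in excess by 0.005059 - 0.003521 = 0.001538 mol in a total volume of 0.04680 L.
[OH^-] = 0.001538/0.04680 = 0.03286 M, so pOH = 1.48 and pH = 14.00 - 1.48 = 12.52.

12.52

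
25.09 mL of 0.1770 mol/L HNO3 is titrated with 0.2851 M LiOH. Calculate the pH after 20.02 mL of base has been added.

n(acid) = 0.1770 x 0.02509 = 0.004441 mol; n(LiOH) added = 0.2851 x 0.02002 = 0.005708 mol.
Base is in excess by 0.005708 - 0.004441 = 0.001267 mol in a total volume of 0.04511 L.
[OH^-] = 0.001267/0.04511 = 0.02808 M, so pOH = 1.55 and pH = 14.00 - 1.55 = 12.45.

12.45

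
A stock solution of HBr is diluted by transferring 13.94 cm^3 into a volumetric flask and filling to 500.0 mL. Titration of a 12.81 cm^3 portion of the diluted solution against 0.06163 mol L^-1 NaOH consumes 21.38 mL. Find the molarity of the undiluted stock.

3.69 M

n(NaOH) = 0.06163 x 0.02138 = 0.001318 mol.
n(HBr) in the aliquot = 0.001318 mol.
[diluted HBr] = 0.001318 / 0.01281 = 0.1029 M.
Dilution factor = 500.0/13.94 = 35.87, so [stock] = 0.1029 x 35.87 = 3.69 M.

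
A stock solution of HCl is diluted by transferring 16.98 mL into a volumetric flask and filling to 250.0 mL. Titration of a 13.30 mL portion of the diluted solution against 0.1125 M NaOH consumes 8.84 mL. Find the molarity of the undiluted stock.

n(NaOH) = 0.1125 x 0.008840 = 0.0009945 mol.
n(HCl) in the aliquot = 0.0009945 mol.
[diluted HCl] = 0.0009945 / 0.01330 = 0.07477 M.
Dilution factor = 250.0/16.98 = 14.72, so [stock] = 0.07477 x 14.72 = 1.10 M.

1.10 M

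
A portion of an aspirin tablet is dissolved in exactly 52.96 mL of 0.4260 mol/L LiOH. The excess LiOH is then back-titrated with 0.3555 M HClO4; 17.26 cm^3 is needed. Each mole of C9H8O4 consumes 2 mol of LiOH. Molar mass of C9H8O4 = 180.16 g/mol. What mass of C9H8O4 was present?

Total n(LiOH) added = 0.4260 x 0.05296 = 0.02256 mol.
n(HClO4) used = 0.3555 x 0.01726 = 0.006136 mol, which equals the excess n(LiOH).
So n(LiOH) consumed by the sample = 0.02256 - 0.006136 = 0.01643 mol.
n(C9H8O4) = 0.01643 / 2 = 0.008213 mol.
mass = 0.008213 mol x 180.16 g/mol = 1.48 g.

1.48 g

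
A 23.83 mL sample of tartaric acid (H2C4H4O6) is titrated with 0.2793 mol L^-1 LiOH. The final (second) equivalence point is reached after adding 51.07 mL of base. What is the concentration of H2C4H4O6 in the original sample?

n(LiOH) = 0.2793 x 0.05107 = 0.01426 mol.
At the final (second) equivalence point, 2 mol OH^- react per mol H2C4H4O6, so n(H2C4H4O6) = 0.01426 / 2 = 0.007132 mol.
[H2C4H4O6] = 0.007132 / 0.02383 L = 0.299 M.

0.299 M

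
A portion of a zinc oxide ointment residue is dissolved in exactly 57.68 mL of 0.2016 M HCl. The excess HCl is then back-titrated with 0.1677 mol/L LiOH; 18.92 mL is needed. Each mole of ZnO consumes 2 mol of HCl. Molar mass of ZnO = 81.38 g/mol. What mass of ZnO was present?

0.344 g

Total n(HCl) added = 0.2016 x 0.05768 = 0.01163 mol.
n(LiOH) used = 0.1677 x 0.01892 = 0.003173 mol, which equals the excess n(HCl).
So n(HCl) consumed by the sample = 0.01163 - 0.003173 = 0.008455 mol.
n(ZnO) = 0.008455 / 2 = 0.004228 mol.
mass = 0.004228 mol x 81.38 g/mol = 0.344 g.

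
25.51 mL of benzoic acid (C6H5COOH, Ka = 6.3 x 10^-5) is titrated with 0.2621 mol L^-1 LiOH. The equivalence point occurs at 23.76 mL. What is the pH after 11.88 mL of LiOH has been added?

4.20

11.88 mL is exactly half the equivalence volume (23.76/2), i.e. the half-equivalence point.
There, n(HA) = n(A^-), so pH = pKa = -log(6.3 x 10^-5) = 4.20.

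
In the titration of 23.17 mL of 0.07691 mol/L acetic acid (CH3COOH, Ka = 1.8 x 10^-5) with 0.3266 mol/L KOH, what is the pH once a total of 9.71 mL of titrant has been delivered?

n(acid) = 0.07691 x 0.02317 = 0.001782 mol; n(KOH) added = 0.3266 x 0.009710 = 0.003171 mol.
Base is in excess by 0.003171 - 0.001782 = 0.001389 mol in a total volume of 0.03288 L.
[OH^-] = 0.001389/0.03288 = 0.04225 M, so pOH = 1.37 and pH = 14.00 - 1.37 = 12.63.

12.63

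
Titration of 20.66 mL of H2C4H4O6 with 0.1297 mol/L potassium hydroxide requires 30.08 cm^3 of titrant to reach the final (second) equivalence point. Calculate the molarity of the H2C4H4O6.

0.0944 M

n(KOH) = 0.1297 x 0.03008 = 0.003901 mol.
At the final (second) equivalence point, 2 mol OH^- react per mol H2C4H4O6, so n(H2C4H4O6) = 0.003901 / 2 = 0.001951 mol.
[H2C4H4O6] = 0.001951 / 0.02066 L = 0.0944 M.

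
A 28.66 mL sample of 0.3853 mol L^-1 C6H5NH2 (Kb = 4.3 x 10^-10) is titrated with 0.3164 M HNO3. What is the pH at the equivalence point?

2.70

n(C6H5NH2) = 0.3853 x 0.02866 = 0.01104 mol; V(HNO3) at equivalence = 0.01104/0.3164 = 0.03490 L.
At equivalence the base is fully converted to C6H5NH3+; total volume = 0.06356 L, so [C6H5NH3+] = 0.01104/0.06356 = 0.1737 M.
Ka(C6H5NH3+) = Kw/Kb = 1.0e-14 / 4.3 x 10^-10 = 2.33e-5.
[H^+] = sqrt(Ka x [C6H5NH3+]) = sqrt(2.33e-5 x 0.1737) = 0.00201 M.
pH = -log(0.00201) = 2.70.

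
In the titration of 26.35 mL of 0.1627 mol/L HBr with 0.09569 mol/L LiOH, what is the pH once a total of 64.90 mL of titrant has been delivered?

n(acid) = 0.1627 x 0.02635 = 0.004287 mol; n(LiOH) added = 0.09569 x 0.06490 = 0.006210 mol.
Base is in excess by 0.006210 - 0.004287 = 0.001923 mol in a total volume of 0.09125 L.
[OH^-] = 0.001923/0.09125 = 0.02108 M, so pOH = 1.68 and pH = 14.00 - 1.68 = 12.32.

12.32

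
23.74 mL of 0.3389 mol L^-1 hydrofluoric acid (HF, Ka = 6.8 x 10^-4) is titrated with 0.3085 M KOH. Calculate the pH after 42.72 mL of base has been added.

12.89

n(acid) = 0.3389 x 0.02374 = 0.008045 mol; n(KOH) added = 0.3085 x 0.04272 = 0.01318 mol.
Base is in excess by 0.01318 - 0.008045 = 0.005134 mol in a total volume of 0.06646 L.
[OH^-] = 0.005134/0.06646 = 0.07724 M, so pOH = 1.11 and pH = 14.00 - 1.11 = 12.89.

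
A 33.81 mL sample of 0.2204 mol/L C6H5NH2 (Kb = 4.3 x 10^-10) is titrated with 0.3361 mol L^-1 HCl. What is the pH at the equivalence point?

n(C6H5NH2) = 0.2204 x 0.03381 = 0.007452 mol; V(HCl) at equivalence = 0.007452/0.3361 = 0.02217 L.
At equivalence the base is fully converted to C6H5NH3+; total volume = 0.05598 L, so [C6H5NH3+] = 0.007452/0.05598 = 0.1331 M.
Ka(C6H5NH3+) = Kw/Kb = 1.0e-14 / 4.3 x 10^-10 = 2.33e-5.
[H^+] = sqrt(Ka x [C6H5NH3+]) = sqrt(2.33e-5 x 0.1331) = 0.00176 M.
pH = -log(0.00176) = 2.75.

2.75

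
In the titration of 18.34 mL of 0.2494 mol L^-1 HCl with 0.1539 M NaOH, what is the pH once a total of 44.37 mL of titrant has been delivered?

12.56

n(acid) = 0.2494 x 0.01834 = 0.004574 mol; n(NaOH) added = 0.1539 x 0.04437 = 0.006829 mol.
Base is in excess by 0.006829 - 0.004574 = 0.002255 mol in a total volume of 0.06271 L.
[OH^-] = 0.002255/0.06271 = 0.03595 M, so pOH = 1.44 and pH = 14.00 - 1.44 = 12.56.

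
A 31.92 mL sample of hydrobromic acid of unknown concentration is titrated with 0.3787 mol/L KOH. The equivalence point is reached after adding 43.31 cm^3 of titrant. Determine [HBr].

n(KOH) delivered = 0.3787 x 0.04331 = 0.01640 mol.
For a 1:1 reaction, n(HBr) = 0.01640 mol.
[HBr] = 0.01640 mol / 0.03192 L = 0.514 M.

0.514 M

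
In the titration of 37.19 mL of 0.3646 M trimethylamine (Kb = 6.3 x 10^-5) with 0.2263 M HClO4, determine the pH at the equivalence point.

n((CH3)3N) = 0.3646 x 0.03719 = 0.01356 mol; V(HClO4) at equivalence = 0.01356/0.2263 = 0.05992 L.
At equivalence the base is fully converted to (CH3)3NH+; total volume = 0.09711 L, so [(CH3)3NH+] = 0.01356/0.09711 = 0.1396 M.
Ka((CH3)3NH+) = Kw/Kb = 1.0e-14 / 6.3 x 10^-5 = 1.59e-10.
[H^+] = sqrt(Ka x [(CH3)3NH+]) = sqrt(1.59e-10 x 0.1396) = 4.71e-6 M.
pH = -log(4.71e-6) = 5.33.

5.33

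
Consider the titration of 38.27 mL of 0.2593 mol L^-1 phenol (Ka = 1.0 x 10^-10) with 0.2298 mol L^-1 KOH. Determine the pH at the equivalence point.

11.54

n(C6H5OH) = 0.2593 x 0.03827 = 0.009923 mol; V(KOH) at equivalence = 0.009923/0.2298 = 0.04318 L.
At equivalence all the acid is converted to C6H5O-; total volume = 0.03827 + 0.04318 = 0.08145 L, so [C6H5O-] = 0.009923/0.08145 = 0.1218 M.
Kb = Kw/Ka = 1.0e-14 / 1.0 x 10^-10 = 0.000100.
[OH^-] = sqrt(Kb x [C6H5O-]) = sqrt(0.000100 x 0.1218) = 0.00349 M.
pOH = 2.46, so pH = 14.00 - 2.46 = 11.54.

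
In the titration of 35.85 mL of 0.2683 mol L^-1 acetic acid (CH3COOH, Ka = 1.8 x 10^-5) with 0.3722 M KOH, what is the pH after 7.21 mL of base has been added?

Initial n(CH3COOH) = 0.2683 x 0.03585 = 0.009619 mol.
n(KOH) added = 0.3722 x 0.007210 = 0.002684 mol, converting that many moles of CH3COOH to CH3COO-.
Remaining n(CH3COOH) = 0.006935 mol; n(CH3COO-) = 0.002684 mol.
By Henderson-Hasselbalch, pH = pKa + log([A^-]/[HA]) = 4.74 + log(0.002684/0.006935) = 4.74 + (-0.41) = 4.33.

4.33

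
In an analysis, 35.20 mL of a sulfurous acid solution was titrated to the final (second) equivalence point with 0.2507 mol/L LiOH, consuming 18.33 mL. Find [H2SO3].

0.0653 M

n(LiOH) = 0.2507 x 0.01833 = 0.004595 mol.
At the final (second) equivalence point, 2 mol OH^- react per mol H2SO3, so n(H2SO3) = 0.004595 / 2 = 0.002298 mol.
[H2SO3] = 0.002298 / 0.03520 L = 0.0653 M.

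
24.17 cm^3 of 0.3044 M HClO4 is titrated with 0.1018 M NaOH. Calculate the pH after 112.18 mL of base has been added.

n(acid) = 0.3044 x 0.02417 = 0.007357 mol; n(NaOH) added = 0.1018 x 0.1122 = 0.01142 mol.
Base is in excess by 0.01142 - 0.007357 = 0.004063 mol in a total volume of 0.1364 L.
[OH^-] = 0.004063/0.1364 = 0.02980 M, so pOH = 1.53 and pH = 14.00 - 1.53 = 12.47.

12.47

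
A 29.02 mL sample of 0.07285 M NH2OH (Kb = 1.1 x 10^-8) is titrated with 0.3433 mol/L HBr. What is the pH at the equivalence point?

3.63

n(NH2OH) = 0.07285 x 0.02902 = 0.002114 mol; V(HBr) at equivalence = 0.002114/0.3433 = 0.006158 L.
At equivalence the base is fully converted to NH3OH+; total volume = 0.03518 L, so [NH3OH+] = 0.002114/0.03518 = 0.06010 M.
Ka(NH3OH+) = Kw/Kb = 1.0e-14 / 1.1 x 10^-8 = 9.09e-7.
[H^+] = sqrt(Ka x [NH3OH+]) = sqrt(9.09e-7 x 0.06010) = 0.000234 M.
pH = -log(0.000234) = 3.63.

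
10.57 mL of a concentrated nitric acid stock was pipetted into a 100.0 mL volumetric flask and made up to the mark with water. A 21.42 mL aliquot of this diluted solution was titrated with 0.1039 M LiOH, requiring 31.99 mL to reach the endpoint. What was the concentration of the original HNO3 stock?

1.47 M

n(LiOH) = 0.1039 x 0.03199 = 0.003324 mol.
n(HNO3) in the aliquot = 0.003324 mol.
[diluted HNO3] = 0.003324 / 0.02142 = 0.1552 M.
Dilution factor = 100.0/10.57 = 9.461, so [stock] = 0.1552 x 9.461 = 1.47 M.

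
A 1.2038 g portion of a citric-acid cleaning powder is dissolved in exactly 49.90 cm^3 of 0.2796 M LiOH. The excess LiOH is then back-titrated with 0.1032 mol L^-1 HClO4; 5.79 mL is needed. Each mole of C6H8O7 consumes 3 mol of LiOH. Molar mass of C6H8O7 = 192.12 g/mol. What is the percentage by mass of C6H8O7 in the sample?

71.0%

Total n(LiOH) added = 0.2796 x 0.04990 = 0.01395 mol.
n(HClO4) used = 0.1032 x 0.005790 = 0.0005975 mol, which equals the excess n(LiOH).
So n(LiOH) consumed by the sample = 0.01395 - 0.0005975 = 0.01335 mol.
n(C6H8O7) = 0.01335 / 3 = 0.004452 mol.
mass C6H8O7 = 0.004452 x 192.12 = 0.8552 g, so %C6H8O7 = 0.8552/1.2038 x 100 = 71.0%.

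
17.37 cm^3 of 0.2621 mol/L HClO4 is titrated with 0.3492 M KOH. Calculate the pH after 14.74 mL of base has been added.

12.27

n(acid) = 0.2621 x 0.01737 = 0.004553 mol; n(KOH) added = 0.3492 x 0.01474 = 0.005147 mol.
Base is in excess by 0.005147 - 0.004553 = 0.0005945 mol in a total volume of 0.03211 L.
[OH^-] = 0.0005945/0.03211 = 0.01852 M, so pOH = 1.73 and pH = 14.00 - 1.73 = 12.27.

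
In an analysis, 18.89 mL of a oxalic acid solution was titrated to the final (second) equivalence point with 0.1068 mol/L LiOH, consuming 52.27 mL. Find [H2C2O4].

0.148 M

n(LiOH) = 0.1068 x 0.05227 = 0.005582 mol.
At the final (second) equivalence point, 2 mol OH^- react per mol H2C2O4, so n(H2C2O4) = 0.005582 / 2 = 0.002791 mol.
[H2C2O4] = 0.002791 / 0.01889 L = 0.148 M.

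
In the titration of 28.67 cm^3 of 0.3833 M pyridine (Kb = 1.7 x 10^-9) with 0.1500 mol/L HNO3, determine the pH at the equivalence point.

3.10

n(C5H5N) = 0.3833 x 0.02867 = 0.01099 mol; V(HNO3) at equivalence = 0.01099/0.1500 = 0.07326 L.
At equivalence the base is fully converted to C5H5NH+; total volume = 0.1019 L, so [C5H5NH+] = 0.01099/0.1019 = 0.1078 M.
Ka(C5H5NH+) = Kw/Kb = 1.0e-14 / 1.7 x 10^-9 = 5.88e-6.
[H^+] = sqrt(Ka x [C5H5NH+]) = sqrt(5.88e-6 x 0.1078) = 0.000796 M.
pH = -log(0.000796) = 3.10.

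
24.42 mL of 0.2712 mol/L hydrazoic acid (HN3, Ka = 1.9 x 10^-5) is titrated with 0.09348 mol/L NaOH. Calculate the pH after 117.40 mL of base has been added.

12.49

n(acid) = 0.2712 x 0.02442 = 0.006623 mol; n(NaOH) added = 0.09348 x 0.1174 = 0.01097 mol.
Base is in excess by 0.01097 - 0.006623 = 0.004352 mol in a total volume of 0.1418 L.
[OH^-] = 0.004352/0.1418 = 0.03069 M, so pOH = 1.51 and pH = 14.00 - 1.51 = 12.49.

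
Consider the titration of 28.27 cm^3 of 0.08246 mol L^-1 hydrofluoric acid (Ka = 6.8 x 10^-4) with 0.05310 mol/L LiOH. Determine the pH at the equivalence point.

7.84

n(HF) = 0.08246 x 0.02827 = 0.002331 mol; V(LiOH) at equivalence = 0.002331/0.05310 = 0.04390 L.
At equivalence all the acid is converted to F-; total volume = 0.02827 + 0.04390 = 0.07217 L, so [F-] = 0.002331/0.07217 = 0.03230 M.
Kb = Kw/Ka = 1.0e-14 / 6.8 x 10^-4 = 1.47e-11.
[OH^-] = sqrt(Kb x [F-]) = sqrt(1.47e-11 x 0.03230) = 6.89e-7 M.
pOH = 6.16, so pH = 14.00 - 6.16 = 7.84.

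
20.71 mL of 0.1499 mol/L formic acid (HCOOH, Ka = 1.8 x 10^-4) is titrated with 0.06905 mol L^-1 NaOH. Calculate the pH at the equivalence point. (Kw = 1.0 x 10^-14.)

n(HCOOH) = 0.1499 x 0.02071 = 0.003104 mol; V(NaOH) at equivalence = 0.003104/0.06905 = 0.04496 L.
At equivalence all the acid is converted to HCOO-; total volume = 0.02071 + 0.04496 = 0.06567 L, so [HCOO-] = 0.003104/0.06567 = 0.04727 M.
Kb = Kw/Ka = 1.0e-14 / 1.8 x 10^-4 = 5.56e-11.
[OH^-] = sqrt(Kb x [HCOO-]) = sqrt(5.56e-11 x 0.04727) = 1.62e-6 M.
pOH = 5.79, so pH = 14.00 - 5.79 = 8.21.

8.21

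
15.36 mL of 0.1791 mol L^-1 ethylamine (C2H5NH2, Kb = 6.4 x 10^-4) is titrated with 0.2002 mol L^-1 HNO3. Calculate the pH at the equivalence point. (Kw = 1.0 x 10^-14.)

n(C2H5NH2) = 0.1791 x 0.01536 = 0.002751 mol; V(HNO3) at equivalence = 0.002751/0.2002 = 0.01374 L.
At equivalence the base is fully converted to C2H5NH3+; total volume = 0.02910 L, so [C2H5NH3+] = 0.002751/0.02910 = 0.09453 M.
Ka(C2H5NH3+) = Kw/Kb = 1.0e-14 / 6.4 x 10^-4 = 1.56e-11.
[H^+] = sqrt(Ka x [C2H5NH3+]) = sqrt(1.56e-11 x 0.09453) = 1.22e-6 M.
pH = -log(1.22e-6) = 5.92.

5.92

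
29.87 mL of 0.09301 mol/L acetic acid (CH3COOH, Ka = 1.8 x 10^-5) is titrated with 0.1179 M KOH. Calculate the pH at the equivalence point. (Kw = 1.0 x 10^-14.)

8.73

n(CH3COOH) = 0.09301 x 0.02987 = 0.002778 mol; V(KOH) at equivalence = 0.002778/0.1179 = 0.02356 L.
At equivalence all the acid is converted to CH3COO-; total volume = 0.02987 + 0.02356 = 0.05343 L, so [CH3COO-] = 0.002778/0.05343 = 0.05199 M.
Kb = Kw/Ka = 1.0e-14 / 1.8 x 10^-5 = 5.56e-10.
[OH^-] = sqrt(Kb x [CH3COO-]) = sqrt(5.56e-10 x 0.05199) = 5.37e-6 M.
pOH = 5.27, so pH = 14.00 - 5.27 = 8.73.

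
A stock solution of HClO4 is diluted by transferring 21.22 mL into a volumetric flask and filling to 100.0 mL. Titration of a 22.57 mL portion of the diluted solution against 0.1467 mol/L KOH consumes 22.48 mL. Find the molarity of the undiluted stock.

n(KOH) = 0.1467 x 0.02248 = 0.003298 mol.
n(HClO4) in the aliquot = 0.003298 mol.
[diluted HClO4] = 0.003298 / 0.02257 = 0.1461 M.
Dilution factor = 100.0/21.22 = 4.713, so [stock] = 0.1461 x 4.713 = 0.689 M.

0.689 M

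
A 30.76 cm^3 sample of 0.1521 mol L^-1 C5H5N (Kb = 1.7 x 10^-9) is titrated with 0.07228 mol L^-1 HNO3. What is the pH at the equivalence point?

3.27

n(C5H5N) = 0.1521 x 0.03076 = 0.004679 mol; V(HNO3) at equivalence = 0.004679/0.07228 = 0.06473 L.
At equivalence the base is fully converted to C5H5NH+; total volume = 0.09549 L, so [C5H5NH+] = 0.004679/0.09549 = 0.04900 M.
Ka(C5H5NH+) = Kw/Kb = 1.0e-14 / 1.7 x 10^-9 = 5.88e-6.
[H^+] = sqrt(Ka x [C5H5NH+]) = sqrt(5.88e-6 x 0.04900) = 0.000537 M.
pH = -log(0.000537) = 3.27.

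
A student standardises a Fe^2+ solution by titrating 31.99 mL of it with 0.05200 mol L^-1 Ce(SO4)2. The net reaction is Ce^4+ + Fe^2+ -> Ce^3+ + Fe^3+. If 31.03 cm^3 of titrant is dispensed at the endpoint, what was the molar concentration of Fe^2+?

0.0504 M

n(Ce(SO4)2) = 0.05200 x 0.03103 = 0.001614 mol.
From the balanced equation, 1 mol Ce(SO4)2 reacts with 1 mol Fe^2+, so n(Fe^2+) = 0.001614 x 1/1 = 0.001614 mol.
[Fe^2+] = 0.001614 / 0.03199 L = 0.0504 M.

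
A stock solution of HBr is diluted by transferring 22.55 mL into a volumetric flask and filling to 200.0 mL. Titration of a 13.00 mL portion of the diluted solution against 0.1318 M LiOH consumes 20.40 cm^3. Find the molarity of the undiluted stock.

n(LiOH) = 0.1318 x 0.02040 = 0.002689 mol.
n(HBr) in the aliquot = 0.002689 mol.
[diluted HBr] = 0.002689 / 0.01300 = 0.2068 M.
Dilution factor = 200.0/22.55 = 8.869, so [stock] = 0.2068 x 8.869 = 1.83 M.

1.83 M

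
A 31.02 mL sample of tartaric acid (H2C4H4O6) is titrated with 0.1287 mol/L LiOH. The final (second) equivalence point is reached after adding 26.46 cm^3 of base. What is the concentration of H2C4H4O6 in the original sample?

n(LiOH) = 0.1287 x 0.02646 = 0.003405 mol.
At the final (second) equivalence point, 2 mol OH^- react per mol H2C4H4O6, so n(H2C4H4O6) = 0.003405 / 2 = 0.001703 mol.
[H2C4H4O6] = 0.001703 / 0.03102 L = 0.0549 M.

0.0549 M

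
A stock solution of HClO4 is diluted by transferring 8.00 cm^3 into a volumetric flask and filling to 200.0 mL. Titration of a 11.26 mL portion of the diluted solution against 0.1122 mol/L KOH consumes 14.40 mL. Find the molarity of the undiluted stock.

n(KOH) = 0.1122 x 0.01440 = 0.001616 mol.
n(HClO4) in the aliquot = 0.001616 mol.
[diluted HClO4] = 0.001616 / 0.01126 = 0.1435 M.
Dilution factor = 200.0/8.000 = 25.00, so [stock] = 0.1435 x 25.00 = 3.59 M.

3.59 M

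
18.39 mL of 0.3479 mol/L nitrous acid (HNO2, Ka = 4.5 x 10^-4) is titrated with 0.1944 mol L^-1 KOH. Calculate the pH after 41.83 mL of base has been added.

n(acid) = 0.3479 x 0.01839 = 0.006398 mol; n(KOH) added = 0.1944 x 0.04183 = 0.008132 mol.
Base is in excess by 0.008132 - 0.006398 = 0.001734 mol in a total volume of 0.06022 L.
[OH^-] = 0.001734/0.06022 = 0.02879 M, so pOH = 1.54 and pH = 14.00 - 1.54 = 12.46.

12.46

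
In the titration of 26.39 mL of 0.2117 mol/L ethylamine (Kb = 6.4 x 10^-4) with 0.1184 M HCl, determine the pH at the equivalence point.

5.96

n(C2H5NH2) = 0.2117 x 0.02639 = 0.005587 mol; V(HCl) at equivalence = 0.005587/0.1184 = 0.04719 L.
At equivalence the base is fully converted to C2H5NH3+; total volume = 0.07358 L, so [C2H5NH3+] = 0.005587/0.07358 = 0.07593 M.
Ka(C2H5NH3+) = Kw/Kb = 1.0e-14 / 6.4 x 10^-4 = 1.56e-11.
[H^+] = sqrt(Ka x [C2H5NH3+]) = sqrt(1.56e-11 x 0.07593) = 1.09e-6 M.
pH = -log(1.09e-6) = 5.96.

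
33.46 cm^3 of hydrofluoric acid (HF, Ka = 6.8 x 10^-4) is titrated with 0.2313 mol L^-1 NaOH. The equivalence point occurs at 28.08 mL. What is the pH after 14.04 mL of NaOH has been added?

3.17

14.04 mL is exactly half the equivalence volume (28.08/2), i.e. the half-equivalence point.
There, n(HA) = n(A^-), so pH = pKa = -log(6.8 x 10^-4) = 3.17.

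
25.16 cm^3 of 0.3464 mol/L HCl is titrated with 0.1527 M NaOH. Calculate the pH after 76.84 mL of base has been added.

12.47

n(acid) = 0.3464 x 0.02516 = 0.008715 mol; n(NaOH) added = 0.1527 x 0.07684 = 0.01173 mol.
Base is in excess by 0.01173 - 0.008715 = 0.003018 mol in a total volume of 0.1020 L.
[OH^-] = 0.003018/0.1020 = 0.02959 M, so pOH = 1.53 and pH = 14.00 - 1.53 = 12.47.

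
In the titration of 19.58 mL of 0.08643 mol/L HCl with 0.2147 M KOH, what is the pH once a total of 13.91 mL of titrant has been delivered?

12.59

n(acid) = 0.08643 x 0.01958 = 0.001692 mol; n(KOH) added = 0.2147 x 0.01391 = 0.002986 mol.
Base is in excess by 0.002986 - 0.001692 = 0.001294 mol in a total volume of 0.03349 L.
[OH^-] = 0.001294/0.03349 = 0.03864 M, so pOH = 1.41 and pH = 14.00 - 1.41 = 12.59.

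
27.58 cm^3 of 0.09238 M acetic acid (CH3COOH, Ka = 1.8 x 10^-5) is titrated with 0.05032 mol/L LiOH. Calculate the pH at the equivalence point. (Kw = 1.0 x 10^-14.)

8.63

n(CH3COOH) = 0.09238 x 0.02758 = 0.002548 mol; V(LiOH) at equivalence = 0.002548/0.05032 = 0.05063 L.
At equivalence all the acid is converted to CH3COO-; total volume = 0.02758 + 0.05063 = 0.07821 L, so [CH3COO-] = 0.002548/0.07821 = 0.03258 M.
Kb = Kw/Ka = 1.0e-14 / 1.8 x 10^-5 = 5.56e-10.
[OH^-] = sqrt(Kb x [CH3COO-]) = sqrt(5.56e-10 x 0.03258) = 4.25e-6 M.
pOH = 5.37, so pH = 14.00 - 5.37 = 8.63.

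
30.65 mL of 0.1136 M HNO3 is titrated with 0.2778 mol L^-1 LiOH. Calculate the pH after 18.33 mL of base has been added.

n(acid) = 0.1136 x 0.03065 = 0.003482 mol; n(LiOH) added = 0.2778 x 0.01833 = 0.005092 mol.
Base is in excess by 0.005092 - 0.003482 = 0.001610 mol in a total volume of 0.04898 L.
[OH^-] = 0.001610/0.04898 = 0.03288 M, so pOH = 1.48 and pH = 14.00 - 1.48 = 12.52.

12.52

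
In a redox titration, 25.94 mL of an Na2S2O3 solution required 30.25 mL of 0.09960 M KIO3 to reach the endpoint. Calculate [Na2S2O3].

0.697 M

n(KIO3) = 0.09960 x 0.03025 = 0.003013 mol.
From the balanced equation, 1 mol KIO3 reacts with 6 mol Na2S2O3, so n(Na2S2O3) = 0.003013 x 6/1 = 0.01808 mol.
[Na2S2O3] = 0.01808 / 0.02594 L = 0.697 M.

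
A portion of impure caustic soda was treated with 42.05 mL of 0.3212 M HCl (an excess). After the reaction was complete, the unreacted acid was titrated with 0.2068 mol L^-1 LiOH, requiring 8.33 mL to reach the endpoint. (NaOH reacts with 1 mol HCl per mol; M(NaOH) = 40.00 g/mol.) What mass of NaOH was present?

Total n(HCl) added = 0.3212 x 0.04205 = 0.01351 mol.
n(LiOH) used = 0.2068 x 0.008330 = 0.001723 mol, which equals the excess n(HCl).
So n(HCl) consumed by the sample = 0.01351 - 0.001723 = 0.01178 mol.
n(NaOH) = 0.01178 / 1 = 0.01178 mol.
mass = 0.01178 mol x 40.00 g/mol = 0.471 g.

0.471 g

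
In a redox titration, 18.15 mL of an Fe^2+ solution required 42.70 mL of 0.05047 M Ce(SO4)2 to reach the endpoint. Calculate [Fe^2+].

n(Ce(SO4)2) = 0.05047 x 0.04270 = 0.002155 mol.
From the balanced equation, 1 mol Ce(SO4)2 reacts with 1 mol Fe^2+, so n(Fe^2+) = 0.002155 x 1/1 = 0.002155 mol.
[Fe^2+] = 0.002155 / 0.01815 L = 0.119 M.

0.119 M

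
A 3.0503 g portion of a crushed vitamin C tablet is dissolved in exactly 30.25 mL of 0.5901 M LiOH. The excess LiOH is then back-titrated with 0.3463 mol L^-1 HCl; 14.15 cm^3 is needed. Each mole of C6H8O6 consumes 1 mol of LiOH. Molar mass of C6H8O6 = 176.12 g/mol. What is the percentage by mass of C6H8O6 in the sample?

Total n(LiOH) added = 0.5901 x 0.03025 = 0.01785 mol.
n(HCl) used = 0.3463 x 0.01415 = 0.004900 mol, which equals the excess n(LiOH).
So n(LiOH) consumed by the sample = 0.01785 - 0.004900 = 0.01295 mol.
n(C6H8O6) = 0.01295 / 1 = 0.01295 mol.
mass C6H8O6 = 0.01295 x 176.12 = 2.281 g, so %C6H8O6 = 2.281/3.0503 x 100 = 74.8%.

74.8%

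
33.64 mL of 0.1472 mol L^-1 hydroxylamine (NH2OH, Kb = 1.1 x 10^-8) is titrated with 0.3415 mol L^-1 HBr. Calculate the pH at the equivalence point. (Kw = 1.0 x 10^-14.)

n(NH2OH) = 0.1472 x 0.03364 = 0.004952 mol; V(HBr) at equivalence = 0.004952/0.3415 = 0.01450 L.
At equivalence the base is fully converted to NH3OH+; total volume = 0.04814 L, so [NH3OH+] = 0.004952/0.04814 = 0.1029 M.
Ka(NH3OH+) = Kw/Kb = 1.0e-14 / 1.1 x 10^-8 = 9.09e-7.
[H^+] = sqrt(Ka x [NH3OH+]) = sqrt(9.09e-7 x 0.1029) = 0.000306 M.
pH = -log(0.000306) = 3.51.

3.51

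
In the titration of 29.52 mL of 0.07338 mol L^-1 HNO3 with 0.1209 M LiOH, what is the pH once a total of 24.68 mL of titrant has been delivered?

12.18

n(acid) = 0.07338 x 0.02952 = 0.002166 mol; n(LiOH) added = 0.1209 x 0.02468 = 0.002984 mol.
Base is in excess by 0.002984 - 0.002166 = 0.0008176 mol in a total volume of 0.05420 L.
[OH^-] = 0.0008176/0.05420 = 0.01509 M, so pOH = 1.82 and pH = 14.00 - 1.82 = 12.18.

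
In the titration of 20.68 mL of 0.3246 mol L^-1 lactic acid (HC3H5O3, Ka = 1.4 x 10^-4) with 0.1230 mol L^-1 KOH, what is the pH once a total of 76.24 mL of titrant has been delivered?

n(acid) = 0.3246 x 0.02068 = 0.006713 mol; n(KOH) added = 0.1230 x 0.07624 = 0.009378 mol.
Base is in excess by 0.009378 - 0.006713 = 0.002665 mol in a total volume of 0.09692 L.
[OH^-] = 0.002665/0.09692 = 0.02749 M, so pOH = 1.56 and pH = 14.00 - 1.56 = 12.44.

12.44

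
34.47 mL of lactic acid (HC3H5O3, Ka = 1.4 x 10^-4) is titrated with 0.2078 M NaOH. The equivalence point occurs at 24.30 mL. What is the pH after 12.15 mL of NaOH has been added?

3.85

12.15 mL is exactly half the equivalence volume (24.30/2), i.e. the half-equivalence point.
There, n(HA) = n(A^-), so pH = pKa = -log(1.4 x 10^-4) = 3.85.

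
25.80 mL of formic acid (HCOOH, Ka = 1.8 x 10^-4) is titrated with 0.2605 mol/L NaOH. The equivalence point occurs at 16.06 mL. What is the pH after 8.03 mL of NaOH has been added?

3.74

8.03 mL is exactly half the equivalence volume (16.06/2), i.e. the half-equivalence point.
There, n(HA) = n(A^-), so pH = pKa = -log(1.8 x 10^-4) = 3.74.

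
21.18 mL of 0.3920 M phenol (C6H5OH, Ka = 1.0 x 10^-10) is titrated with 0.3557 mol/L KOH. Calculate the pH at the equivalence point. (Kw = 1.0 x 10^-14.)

n(C6H5OH) = 0.3920 x 0.02118 = 0.008303 mol; V(KOH) at equivalence = 0.008303/0.3557 = 0.02334 L.
At equivalence all the acid is converted to C6H5O-; total volume = 0.02118 + 0.02334 = 0.04452 L, so [C6H5O-] = 0.008303/0.04452 = 0.1865 M.
Kb = Kw/Ka = 1.0e-14 / 1.0 x 10^-10 = 0.000100.
[OH^-] = sqrt(Kb x [C6H5O-]) = sqrt(0.000100 x 0.1865) = 0.00432 M.
pOH = 2.36, so pH = 14.00 - 2.36 = 11.64.

11.64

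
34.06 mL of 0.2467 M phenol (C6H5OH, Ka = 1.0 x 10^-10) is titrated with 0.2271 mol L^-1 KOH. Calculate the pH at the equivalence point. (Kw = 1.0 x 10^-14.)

n(C6H5OH) = 0.2467 x 0.03406 = 0.008403 mol; V(KOH) at equivalence = 0.008403/0.2271 = 0.03700 L.
At equivalence all the acid is converted to C6H5O-; total volume = 0.03406 + 0.03700 = 0.07106 L, so [C6H5O-] = 0.008403/0.07106 = 0.1182 M.
Kb = Kw/Ka = 1.0e-14 / 1.0 x 10^-10 = 0.000100.
[OH^-] = sqrt(Kb x [C6H5O-]) = sqrt(0.000100 x 0.1182) = 0.00344 M.
pOH = 2.46, so pH = 14.00 - 2.46 = 11.54.

11.54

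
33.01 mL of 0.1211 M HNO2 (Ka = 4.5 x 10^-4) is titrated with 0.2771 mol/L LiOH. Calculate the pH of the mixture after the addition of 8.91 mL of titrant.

3.56

Initial n(HNO2) = 0.1211 x 0.03301 = 0.003998 mol.
n(LiOH) added = 0.2771 x 0.008910 = 0.002469 mol, converting that many moles of HNO2 to NO2-.
Remaining n(HNO2) = 0.001529 mol; n(NO2-) = 0.002469 mol.
By Henderson-Hasselbalch, pH = pKa + log([A^-]/[HA]) = 3.35 + log(0.002469/0.001529) = 3.35 + (+0.21) = 3.56.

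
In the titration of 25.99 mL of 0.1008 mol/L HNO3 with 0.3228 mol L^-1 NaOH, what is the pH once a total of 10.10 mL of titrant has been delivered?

n(acid) = 0.1008 x 0.02599 = 0.002620 mol; n(NaOH) added = 0.3228 x 0.01010 = 0.003260 mol.
Base is in excess by 0.003260 - 0.002620 = 0.0006405 mol in a total volume of 0.03609 L.
[OH^-] = 0.0006405/0.03609 = 0.01775 M, so pOH = 1.75 and pH = 14.00 - 1.75 = 12.25.

12.25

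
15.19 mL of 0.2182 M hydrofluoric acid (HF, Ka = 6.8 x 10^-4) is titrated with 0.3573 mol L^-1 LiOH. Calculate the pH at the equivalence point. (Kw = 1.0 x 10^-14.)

8.15

n(HF) = 0.2182 x 0.01519 = 0.003314 mol; V(LiOH) at equivalence = 0.003314/0.3573 = 0.009276 L.
At equivalence all the acid is converted to F-; total volume = 0.01519 + 0.009276 = 0.02447 L, so [F-] = 0.003314/0.02447 = 0.1355 M.
Kb = Kw/Ka = 1.0e-14 / 6.8 x 10^-4 = 1.47e-11.
[OH^-] = sqrt(Kb x [F-]) = sqrt(1.47e-11 x 0.1355) = 1.41e-6 M.
pOH = 5.85, so pH = 14.00 - 5.85 = 8.15.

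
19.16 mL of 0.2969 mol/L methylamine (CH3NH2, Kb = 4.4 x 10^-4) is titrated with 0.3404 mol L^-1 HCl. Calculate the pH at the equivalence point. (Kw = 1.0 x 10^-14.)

5.72

n(CH3NH2) = 0.2969 x 0.01916 = 0.005689 mol; V(HCl) at equivalence = 0.005689/0.3404 = 0.01671 L.
At equivalence the base is fully converted to CH3NH3+; total volume = 0.03587 L, so [CH3NH3+] = 0.005689/0.03587 = 0.1586 M.
Ka(CH3NH3+) = Kw/Kb = 1.0e-14 / 4.4 x 10^-4 = 2.27e-11.
[H^+] = sqrt(Ka x [CH3NH3+]) = sqrt(2.27e-11 x 0.1586) = 1.90e-6 M.
pH = -log(1.90e-6) = 5.72.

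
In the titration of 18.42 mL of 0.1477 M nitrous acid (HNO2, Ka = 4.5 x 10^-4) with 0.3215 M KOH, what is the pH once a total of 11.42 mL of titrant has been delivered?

n(acid) = 0.1477 x 0.01842 = 0.002721 mol; n(KOH) added = 0.3215 x 0.01142 = 0.003672 mol.
Base is in excess by 0.003672 - 0.002721 = 0.0009509 mol in a total volume of 0.02984 L.
[OH^-] = 0.0009509/0.02984 = 0.03187 M, so pOH = 1.50 and pH = 14.00 - 1.50 = 12.50.

12.50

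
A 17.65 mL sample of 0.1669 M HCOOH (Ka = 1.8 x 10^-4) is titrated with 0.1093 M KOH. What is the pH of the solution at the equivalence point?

8.28

n(HCOOH) = 0.1669 x 0.01765 = 0.002946 mol; V(KOH) at equivalence = 0.002946/0.1093 = 0.02695 L.
At equivalence all the acid is converted to HCOO-; total volume = 0.01765 + 0.02695 = 0.04460 L, so [HCOO-] = 0.002946/0.04460 = 0.06605 M.
Kb = Kw/Ka = 1.0e-14 / 1.8 x 10^-4 = 5.56e-11.
[OH^-] = sqrt(Kb x [HCOO-]) = sqrt(5.56e-11 x 0.06605) = 1.92e-6 M.
pOH = 5.72, so pH = 14.00 - 5.72 = 8.28.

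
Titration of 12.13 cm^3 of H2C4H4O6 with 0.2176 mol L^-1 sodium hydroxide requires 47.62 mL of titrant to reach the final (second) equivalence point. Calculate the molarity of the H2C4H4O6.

n(NaOH) = 0.2176 x 0.04762 = 0.01036 mol.
At the final (second) equivalence point, 2 mol OH^- react per mol H2C4H4O6, so n(H2C4H4O6) = 0.01036 / 2 = 0.005181 mol.
[H2C4H4O6] = 0.005181 / 0.01213 L = 0.427 M.

0.427 M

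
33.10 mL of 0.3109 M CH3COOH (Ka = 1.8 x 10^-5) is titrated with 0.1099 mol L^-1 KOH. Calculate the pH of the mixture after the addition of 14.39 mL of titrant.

4.00

Initial n(CH3COOH) = 0.3109 x 0.03310 = 0.01029 mol.
n(KOH) added = 0.1099 x 0.01439 = 0.001581 mol, converting that many moles of CH3COOH to CH3COO-.
Remaining n(CH3COOH) = 0.008709 mol; n(CH3COO-) = 0.001581 mol.
By Henderson-Hasselbalch, pH = pKa + log([A^-]/[HA]) = 4.74 + log(0.001581/0.008709) = 4.74 + (-0.74) = 4.00.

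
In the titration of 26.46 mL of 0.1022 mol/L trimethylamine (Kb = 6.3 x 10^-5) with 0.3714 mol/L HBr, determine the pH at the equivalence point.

5.45

n((CH3)3N) = 0.1022 x 0.02646 = 0.002704 mol; V(HBr) at equivalence = 0.002704/0.3714 = 0.007281 L.
At equivalence the base is fully converted to (CH3)3NH+; total volume = 0.03374 L, so [(CH3)3NH+] = 0.002704/0.03374 = 0.08015 M.
Ka((CH3)3NH+) = Kw/Kb = 1.0e-14 / 6.3 x 10^-5 = 1.59e-10.
[H^+] = sqrt(Ka x [(CH3)3NH+]) = sqrt(1.59e-10 x 0.08015) = 3.57e-6 M.
pH = -log(3.57e-6) = 5.45.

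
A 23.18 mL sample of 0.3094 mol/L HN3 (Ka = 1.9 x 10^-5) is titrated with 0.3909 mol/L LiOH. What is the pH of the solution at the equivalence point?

n(HN3) = 0.3094 x 0.02318 = 0.007172 mol; V(LiOH) at equivalence = 0.007172/0.3909 = 0.01835 L.
At equivalence all the acid is converted to N3-; total volume = 0.02318 + 0.01835 = 0.04153 L, so [N3-] = 0.007172/0.04153 = 0.1727 M.
Kb = Kw/Ka = 1.0e-14 / 1.9 x 10^-5 = 5.26e-10.
[OH^-] = sqrt(Kb x [N3-]) = sqrt(5.26e-10 x 0.1727) = 9.53e-6 M.
pOH = 5.02, so pH = 14.00 - 5.02 = 8.98.

8.98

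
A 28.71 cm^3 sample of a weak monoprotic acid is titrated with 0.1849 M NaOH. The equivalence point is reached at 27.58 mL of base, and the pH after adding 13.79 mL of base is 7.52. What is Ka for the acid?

3.0 x 10^-8

13.79 mL is half of the equivalence volume, so this is the half-equivalence point where [HA] = [A^-].
At half-equivalence pH = pKa, so pKa = 7.52.
Ka = 10^(-7.52) = 3.0 x 10^-8.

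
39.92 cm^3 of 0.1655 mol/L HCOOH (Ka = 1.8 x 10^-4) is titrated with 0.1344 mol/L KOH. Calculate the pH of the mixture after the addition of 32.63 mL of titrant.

Initial n(HCOOH) = 0.1655 x 0.03992 = 0.006607 mol.
n(KOH) added = 0.1344 x 0.03263 = 0.004385 mol, converting that many moles of HCOOH to HCOO-.
Remaining n(HCOOH) = 0.002221 mol; n(HCOO-) = 0.004385 mol.
By Henderson-Hasselbalch, pH = pKa + log([A^-]/[HA]) = 3.74 + log(0.004385/0.002221) = 3.74 + (+0.30) = 4.04.

4.04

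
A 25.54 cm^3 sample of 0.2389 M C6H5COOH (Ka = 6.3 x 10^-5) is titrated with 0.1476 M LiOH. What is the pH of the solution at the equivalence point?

8.58

n(C6H5COOH) = 0.2389 x 0.02554 = 0.006102 mol; V(LiOH) at equivalence = 0.006102/0.1476 = 0.04134 L.
At equivalence all the acid is converted to C6H5COO-; total volume = 0.02554 + 0.04134 = 0.06688 L, so [C6H5COO-] = 0.006102/0.06688 = 0.09123 M.
Kb = Kw/Ka = 1.0e-14 / 6.3 x 10^-5 = 1.59e-10.
[OH^-] = sqrt(Kb x [C6H5COO-]) = sqrt(1.59e-10 x 0.09123) = 3.81e-6 M.
pOH = 5.42, so pH = 14.00 - 5.42 = 8.58.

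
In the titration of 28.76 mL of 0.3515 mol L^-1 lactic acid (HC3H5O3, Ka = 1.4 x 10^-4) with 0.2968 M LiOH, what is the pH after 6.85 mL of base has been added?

3.25

Initial n(HC3H5O3) = 0.3515 x 0.02876 = 0.01011 mol.
n(LiOH) added = 0.2968 x 0.006850 = 0.002033 mol, converting that many moles of HC3H5O3 to C3H5O3-.
Remaining n(HC3H5O3) = 0.008076 mol; n(C3H5O3-) = 0.002033 mol.
By Henderson-Hasselbalch, pH = pKa + log([A^-]/[HA]) = 3.85 + log(0.002033/0.008076) = 3.85 + (-0.60) = 3.25.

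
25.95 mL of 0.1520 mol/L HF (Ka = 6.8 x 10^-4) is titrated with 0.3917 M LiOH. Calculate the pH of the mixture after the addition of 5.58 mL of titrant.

Initial n(HF) = 0.1520 x 0.02595 = 0.003944 mol.
n(LiOH) added = 0.3917 x 0.005580 = 0.002186 mol, converting that many moles of HF to F-.
Remaining n(HF) = 0.001759 mol; n(F-) = 0.002186 mol.
By Henderson-Hasselbalch, pH = pKa + log([A^-]/[HA]) = 3.17 + log(0.002186/0.001759) = 3.17 + (+0.09) = 3.26.

3.26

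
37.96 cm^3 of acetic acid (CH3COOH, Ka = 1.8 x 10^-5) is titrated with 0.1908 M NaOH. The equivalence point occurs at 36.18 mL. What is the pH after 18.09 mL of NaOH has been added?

4.74

18.09 mL is exactly half the equivalence volume (36.18/2), i.e. the half-equivalence point.
There, n(HA) = n(A^-), so pH = pKa = -log(1.8 x 10^-5) = 4.74.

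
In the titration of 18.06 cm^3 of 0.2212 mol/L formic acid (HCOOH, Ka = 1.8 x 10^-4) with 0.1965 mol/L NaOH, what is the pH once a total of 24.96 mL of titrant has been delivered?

n(acid) = 0.2212 x 0.01806 = 0.003995 mol; n(NaOH) added = 0.1965 x 0.02496 = 0.004905 mol.
Base is in excess by 0.004905 - 0.003995 = 0.0009098 mol in a total volume of 0.04302 L.
[OH^-] = 0.0009098/0.04302 = 0.02115 M, so pOH = 1.67 and pH = 14.00 - 1.67 = 12.33.

12.33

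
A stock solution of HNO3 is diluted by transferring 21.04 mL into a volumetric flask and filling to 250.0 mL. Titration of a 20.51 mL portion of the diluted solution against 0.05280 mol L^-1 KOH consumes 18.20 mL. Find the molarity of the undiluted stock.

n(KOH) = 0.05280 x 0.01820 = 0.0009610 mol.
n(HNO3) in the aliquot = 0.0009610 mol.
[diluted HNO3] = 0.0009610 / 0.02051 = 0.04685 M.
Dilution factor = 250.0/21.04 = 11.88, so [stock] = 0.04685 x 11.88 = 0.557 M.

0.557 M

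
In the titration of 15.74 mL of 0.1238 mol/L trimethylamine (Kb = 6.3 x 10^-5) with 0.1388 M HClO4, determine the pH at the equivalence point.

n((CH3)3N) = 0.1238 x 0.01574 = 0.001949 mol; V(HClO4) at equivalence = 0.001949/0.1388 = 0.01404 L.
At equivalence the base is fully converted to (CH3)3NH+; total volume = 0.02978 L, so [(CH3)3NH+] = 0.001949/0.02978 = 0.06544 M.
Ka((CH3)3NH+) = Kw/Kb = 1.0e-14 / 6.3 x 10^-5 = 1.59e-10.
[H^+] = sqrt(Ka x [(CH3)3NH+]) = sqrt(1.59e-10 x 0.06544) = 3.22e-6 M.
pH = -log(3.22e-6) = 5.49.

5.49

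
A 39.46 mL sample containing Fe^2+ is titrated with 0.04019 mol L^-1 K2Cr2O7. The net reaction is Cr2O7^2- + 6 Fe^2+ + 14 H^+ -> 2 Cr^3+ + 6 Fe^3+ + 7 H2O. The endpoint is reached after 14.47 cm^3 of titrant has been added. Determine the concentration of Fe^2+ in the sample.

0.0884 M

n(K2Cr2O7) = 0.04019 x 0.01447 = 0.0005815 mol.
From the balanced equation, 1 mol K2Cr2O7 reacts with 6 mol Fe^2+, so n(Fe^2+) = 0.0005815 x 6/1 = 0.003489 mol.
[Fe^2+] = 0.003489 / 0.03946 L = 0.0884 M.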